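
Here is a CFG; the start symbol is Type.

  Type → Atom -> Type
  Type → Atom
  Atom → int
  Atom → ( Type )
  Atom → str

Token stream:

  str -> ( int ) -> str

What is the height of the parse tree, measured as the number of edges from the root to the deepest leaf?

5

[Type [Atom str] -> [Type [Atom ( [Type [Atom int]] )] -> [Type [Atom str]]]]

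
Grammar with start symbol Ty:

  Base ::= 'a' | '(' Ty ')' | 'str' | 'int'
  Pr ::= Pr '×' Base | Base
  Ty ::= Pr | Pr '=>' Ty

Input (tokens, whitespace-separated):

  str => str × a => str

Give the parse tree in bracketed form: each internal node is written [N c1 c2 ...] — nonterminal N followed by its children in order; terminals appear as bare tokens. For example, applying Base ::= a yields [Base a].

[Ty [Pr [Base str]] => [Ty [Pr [Pr [Base str]] × [Base a]] => [Ty [Pr [Base str]]]]]

Ty
Pr => Ty
Base => Ty
str => Ty
str => Pr => Ty
str => Pr × Base => Ty
str => Base × Base => Ty
str => str × Base => Ty
str => str × a => Ty
str => str × a => Pr
str => str × a => Base
str => str × a => str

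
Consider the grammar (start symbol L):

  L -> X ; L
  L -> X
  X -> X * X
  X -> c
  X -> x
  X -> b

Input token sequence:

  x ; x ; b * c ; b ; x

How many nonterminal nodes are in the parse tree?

12

[L [X x] ; [L [X x] ; [L [X [X b] * [X c]] ; [L [X b] ; [L [X x]]]]]]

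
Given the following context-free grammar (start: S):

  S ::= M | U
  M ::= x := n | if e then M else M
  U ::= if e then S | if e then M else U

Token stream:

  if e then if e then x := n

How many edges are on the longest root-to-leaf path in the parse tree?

6

[S [U if e then [S [U if e then [S [M x := n]]]]]]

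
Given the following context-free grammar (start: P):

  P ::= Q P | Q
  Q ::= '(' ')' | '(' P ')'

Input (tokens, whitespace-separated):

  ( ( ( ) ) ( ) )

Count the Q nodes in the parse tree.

4

[P [Q ( [P [Q ( [P [Q ( )]] )] [P [Q ( )]]] )]]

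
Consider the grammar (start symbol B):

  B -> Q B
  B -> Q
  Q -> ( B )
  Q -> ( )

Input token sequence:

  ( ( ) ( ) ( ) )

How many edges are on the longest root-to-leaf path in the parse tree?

6

[B [Q ( [B [Q ( )] [B [Q ( )] [B [Q ( )]]]] )]]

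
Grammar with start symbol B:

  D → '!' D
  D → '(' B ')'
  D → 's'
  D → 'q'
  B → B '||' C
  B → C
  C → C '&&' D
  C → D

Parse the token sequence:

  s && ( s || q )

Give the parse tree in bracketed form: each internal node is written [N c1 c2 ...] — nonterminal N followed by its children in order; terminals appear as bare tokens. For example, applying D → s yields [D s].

[B [C [C [D s]] && [D ( [B [B [C [D s]]] || [C [D q]]] )]]]

B
C
C && D
D && D
s && D
s && ( B )
s && ( B || C )
s && ( C || C )
s && ( D || C )
s && ( s || C )
s && ( s || D )
s && ( s || q )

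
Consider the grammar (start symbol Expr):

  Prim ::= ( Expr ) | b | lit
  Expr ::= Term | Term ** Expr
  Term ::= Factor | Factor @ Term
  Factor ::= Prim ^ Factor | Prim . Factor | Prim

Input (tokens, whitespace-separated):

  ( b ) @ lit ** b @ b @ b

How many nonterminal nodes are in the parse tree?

21

[Expr [Term [Factor [Prim ( [Expr [Term [Factor [Prim b]]]] )]] @ [Term [Factor [Prim lit]]]] ** [Expr [Term [Factor [Prim b]] @ [Term [Factor [Prim b]] @ [Term [Factor [Prim b]]]]]]]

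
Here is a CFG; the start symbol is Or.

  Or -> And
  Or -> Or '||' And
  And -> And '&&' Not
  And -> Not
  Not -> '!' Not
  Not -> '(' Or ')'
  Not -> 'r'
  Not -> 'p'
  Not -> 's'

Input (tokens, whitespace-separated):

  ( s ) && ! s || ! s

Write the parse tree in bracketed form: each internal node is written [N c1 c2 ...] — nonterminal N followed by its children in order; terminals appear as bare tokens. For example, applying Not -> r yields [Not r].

[Or [Or [And [And [Not ( [Or [And [Not s]]] )]] && [Not ! [Not s]]]] || [And [Not ! [Not s]]]]

Or
Or || And
And || And
And && Not || And
Not && Not || And
( Or ) && Not || And
( And ) && Not || And
( Not ) && Not || And
( s ) && Not || And
( s ) && ! Not || And
( s ) && ! s || And
( s ) && ! s || Not
( s ) && ! s || ! Not
( s ) && ! s || ! s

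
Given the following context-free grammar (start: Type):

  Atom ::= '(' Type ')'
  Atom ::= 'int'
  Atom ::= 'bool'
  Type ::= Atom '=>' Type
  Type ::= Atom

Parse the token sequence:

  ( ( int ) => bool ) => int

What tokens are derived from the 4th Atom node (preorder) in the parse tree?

bool

[Type [Atom ( [Type [Atom ( [Type [Atom int]] )] => [Type [Atom bool]]] )] => [Type [Atom int]]]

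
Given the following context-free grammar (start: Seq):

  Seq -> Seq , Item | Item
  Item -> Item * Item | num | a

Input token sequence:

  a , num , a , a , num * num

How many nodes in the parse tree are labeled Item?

7

[Seq [Seq [Seq [Seq [Seq [Item a]] , [Item num]] , [Item a]] , [Item a]] , [Item [Item num] * [Item num]]]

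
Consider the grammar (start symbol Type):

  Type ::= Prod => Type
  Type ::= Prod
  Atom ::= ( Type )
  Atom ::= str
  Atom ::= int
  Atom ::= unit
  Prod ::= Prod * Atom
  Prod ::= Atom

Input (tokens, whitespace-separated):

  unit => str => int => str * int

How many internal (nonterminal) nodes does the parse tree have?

14

[Type [Prod [Atom unit]] => [Type [Prod [Atom str]] => [Type [Prod [Atom int]] => [Type [Prod [Prod [Atom str]] * [Atom int]]]]]]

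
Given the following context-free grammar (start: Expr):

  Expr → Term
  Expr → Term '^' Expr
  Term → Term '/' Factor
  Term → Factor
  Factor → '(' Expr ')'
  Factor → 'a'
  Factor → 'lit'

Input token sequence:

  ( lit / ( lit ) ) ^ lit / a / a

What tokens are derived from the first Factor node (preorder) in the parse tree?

( lit / ( lit ) )

[Expr [Term [Factor ( [Expr [Term [Term [Factor lit]] / [Factor ( [Expr [Term [Factor lit]]] )]]] )]] ^ [Expr [Term [Term [Term [Factor lit]] / [Factor a]] / [Factor a]]]]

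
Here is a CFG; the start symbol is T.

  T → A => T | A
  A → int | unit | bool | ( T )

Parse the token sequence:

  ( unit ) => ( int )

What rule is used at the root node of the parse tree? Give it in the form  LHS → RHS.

T → A => T

[T [A ( [T [A unit]] )] => [T [A ( [T [A int]] )]]]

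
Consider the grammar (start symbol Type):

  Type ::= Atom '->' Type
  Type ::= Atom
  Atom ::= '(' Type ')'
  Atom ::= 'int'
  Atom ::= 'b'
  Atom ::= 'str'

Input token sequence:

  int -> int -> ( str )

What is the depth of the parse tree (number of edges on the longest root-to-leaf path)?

[Type [Atom int] -> [Type [Atom int] -> [Type [Atom ( [Type [Atom str]] )]]]]

6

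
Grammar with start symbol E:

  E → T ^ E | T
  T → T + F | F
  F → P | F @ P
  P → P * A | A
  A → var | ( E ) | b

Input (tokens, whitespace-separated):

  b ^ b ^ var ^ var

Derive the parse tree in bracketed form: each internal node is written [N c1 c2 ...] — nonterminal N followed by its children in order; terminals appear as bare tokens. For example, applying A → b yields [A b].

E
T ^ E
F ^ E
P ^ E
A ^ E
b ^ E
b ^ T ^ E
b ^ F ^ E
b ^ P ^ E
b ^ A ^ E
b ^ b ^ E
b ^ b ^ T ^ E
b ^ b ^ F ^ E
b ^ b ^ P ^ E
b ^ b ^ A ^ E
b ^ b ^ var ^ E
b ^ b ^ var ^ T
b ^ b ^ var ^ F
b ^ b ^ var ^ P
b ^ b ^ var ^ A
b ^ b ^ var ^ var

[E [T [F [P [A b]]]] ^ [E [T [F [P [A b]]]] ^ [E [T [F [P [A var]]]] ^ [E [T [F [P [A var]]]]]]]]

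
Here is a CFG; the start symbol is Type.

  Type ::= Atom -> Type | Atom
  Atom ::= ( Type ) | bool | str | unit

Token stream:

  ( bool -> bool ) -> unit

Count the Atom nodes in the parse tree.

[Type [Atom ( [Type [Atom bool] -> [Type [Atom bool]]] )] -> [Type [Atom unit]]]

4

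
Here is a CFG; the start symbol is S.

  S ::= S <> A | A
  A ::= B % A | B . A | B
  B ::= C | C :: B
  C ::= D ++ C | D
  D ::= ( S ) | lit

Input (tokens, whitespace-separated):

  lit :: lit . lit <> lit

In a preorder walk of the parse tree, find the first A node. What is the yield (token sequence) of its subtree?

lit :: lit . lit

[S [S [A [B [C [D lit]] :: [B [C [D lit]]]] . [A [B [C [D lit]]]]]] <> [A [B [C [D lit]]]]]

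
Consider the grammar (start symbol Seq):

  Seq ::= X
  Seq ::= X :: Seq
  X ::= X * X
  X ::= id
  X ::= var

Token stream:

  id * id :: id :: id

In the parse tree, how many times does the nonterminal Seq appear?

[Seq [X [X id] * [X id]] :: [Seq [X id] :: [Seq [X id]]]]

3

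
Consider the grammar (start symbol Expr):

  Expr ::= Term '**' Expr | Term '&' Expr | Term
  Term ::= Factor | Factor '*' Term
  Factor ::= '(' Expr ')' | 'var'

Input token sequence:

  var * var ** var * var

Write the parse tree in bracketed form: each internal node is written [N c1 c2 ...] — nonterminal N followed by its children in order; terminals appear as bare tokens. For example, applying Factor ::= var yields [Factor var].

[Expr [Term [Factor var] * [Term [Factor var]]] ** [Expr [Term [Factor var] * [Term [Factor var]]]]]

Expr
Term ** Expr
Factor * Term ** Expr
var * Term ** Expr
var * Factor ** Expr
var * var ** Expr
var * var ** Term
var * var ** Factor * Term
var * var ** var * Term
var * var ** var * Factor
var * var ** var * var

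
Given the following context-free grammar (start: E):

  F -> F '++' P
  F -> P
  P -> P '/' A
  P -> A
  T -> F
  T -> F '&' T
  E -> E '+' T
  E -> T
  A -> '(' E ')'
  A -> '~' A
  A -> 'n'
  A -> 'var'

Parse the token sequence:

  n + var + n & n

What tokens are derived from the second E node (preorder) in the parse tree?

[E [E [E [T [F [P [A n]]]]] + [T [F [P [A var]]]]] + [T [F [P [A n]]] & [T [F [P [A n]]]]]]

n + var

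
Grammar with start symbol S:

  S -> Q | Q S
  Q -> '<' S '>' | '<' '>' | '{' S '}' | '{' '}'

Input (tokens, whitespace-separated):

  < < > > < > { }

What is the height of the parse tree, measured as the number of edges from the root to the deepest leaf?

[S [Q < [S [Q < >]] >] [S [Q < >] [S [Q { }]]]]

4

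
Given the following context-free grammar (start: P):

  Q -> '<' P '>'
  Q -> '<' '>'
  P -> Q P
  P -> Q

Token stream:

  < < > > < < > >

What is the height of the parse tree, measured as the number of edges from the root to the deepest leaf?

[P [Q < [P [Q < >]] >] [P [Q < [P [Q < >]] >]]]

5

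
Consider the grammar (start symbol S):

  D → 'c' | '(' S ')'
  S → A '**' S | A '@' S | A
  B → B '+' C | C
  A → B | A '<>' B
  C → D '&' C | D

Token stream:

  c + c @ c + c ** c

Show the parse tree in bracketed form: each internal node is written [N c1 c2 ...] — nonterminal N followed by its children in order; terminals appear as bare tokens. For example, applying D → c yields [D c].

S
A @ S
B @ S
B + C @ S
C + C @ S
D + C @ S
c + C @ S
c + D @ S
c + c @ S
c + c @ A ** S
c + c @ B ** S
c + c @ B + C ** S
c + c @ C + C ** S
c + c @ D + C ** S
c + c @ c + C ** S
c + c @ c + D ** S
c + c @ c + c ** S
c + c @ c + c ** A
c + c @ c + c ** B
c + c @ c + c ** C
c + c @ c + c ** D
c + c @ c + c ** c

[S [A [B [B [C [D c]]] + [C [D c]]]] @ [S [A [B [B [C [D c]]] + [C [D c]]]] ** [S [A [B [C [D c]]]]]]]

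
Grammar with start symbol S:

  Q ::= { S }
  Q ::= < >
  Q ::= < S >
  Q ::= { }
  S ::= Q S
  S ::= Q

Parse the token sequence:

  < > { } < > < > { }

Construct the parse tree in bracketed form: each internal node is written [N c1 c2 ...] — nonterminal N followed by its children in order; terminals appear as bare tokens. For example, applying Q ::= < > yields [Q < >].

S
Q S
< > S
< > Q S
< > { } S
< > { } Q S
< > { } < > S
< > { } < > Q S
< > { } < > < > S
< > { } < > < > Q
< > { } < > < > { }

[S [Q < >] [S [Q { }] [S [Q < >] [S [Q < >] [S [Q { }]]]]]]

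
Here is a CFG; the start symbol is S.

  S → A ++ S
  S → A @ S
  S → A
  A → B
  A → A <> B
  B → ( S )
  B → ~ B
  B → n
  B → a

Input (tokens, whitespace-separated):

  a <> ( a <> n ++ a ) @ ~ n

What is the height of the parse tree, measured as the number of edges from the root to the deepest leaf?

7

[S [A [A [B a]] <> [B ( [S [A [A [B a]] <> [B n]] ++ [S [A [B a]]]] )]] @ [S [A [B ~ [B n]]]]]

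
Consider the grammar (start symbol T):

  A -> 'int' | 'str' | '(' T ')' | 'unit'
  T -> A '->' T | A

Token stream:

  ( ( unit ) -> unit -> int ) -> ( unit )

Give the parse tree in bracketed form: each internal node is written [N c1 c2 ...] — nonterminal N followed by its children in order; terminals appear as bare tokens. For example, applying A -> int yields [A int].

T
A -> T
( T ) -> T
( A -> T ) -> T
( ( T ) -> T ) -> T
( ( A ) -> T ) -> T
( ( unit ) -> T ) -> T
( ( unit ) -> A -> T ) -> T
( ( unit ) -> unit -> T ) -> T
( ( unit ) -> unit -> A ) -> T
( ( unit ) -> unit -> int ) -> T
( ( unit ) -> unit -> int ) -> A
( ( unit ) -> unit -> int ) -> ( T )
( ( unit ) -> unit -> int ) -> ( A )
( ( unit ) -> unit -> int ) -> ( unit )

[T [A ( [T [A ( [T [A unit]] )] -> [T [A unit] -> [T [A int]]]] )] -> [T [A ( [T [A unit]] )]]]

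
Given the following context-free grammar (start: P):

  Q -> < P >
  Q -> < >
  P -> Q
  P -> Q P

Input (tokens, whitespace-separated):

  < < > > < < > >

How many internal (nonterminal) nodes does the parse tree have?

8

[P [Q < [P [Q < >]] >] [P [Q < [P [Q < >]] >]]]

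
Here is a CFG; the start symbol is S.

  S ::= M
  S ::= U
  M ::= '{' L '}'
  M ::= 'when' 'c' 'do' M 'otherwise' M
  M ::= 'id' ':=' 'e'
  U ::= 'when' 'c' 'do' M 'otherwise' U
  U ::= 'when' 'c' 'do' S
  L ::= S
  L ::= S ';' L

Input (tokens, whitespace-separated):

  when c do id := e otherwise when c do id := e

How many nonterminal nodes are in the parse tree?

[S [U when c do [M id := e] otherwise [U when c do [S [M id := e]]]]]

6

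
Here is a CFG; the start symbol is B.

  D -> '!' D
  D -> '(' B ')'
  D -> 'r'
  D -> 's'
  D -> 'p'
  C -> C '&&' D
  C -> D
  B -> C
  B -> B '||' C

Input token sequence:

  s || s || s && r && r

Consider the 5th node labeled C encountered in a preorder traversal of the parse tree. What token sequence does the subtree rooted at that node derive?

s

[B [B [B [C [D s]]] || [C [D s]]] || [C [C [C [D s]] && [D r]] && [D r]]]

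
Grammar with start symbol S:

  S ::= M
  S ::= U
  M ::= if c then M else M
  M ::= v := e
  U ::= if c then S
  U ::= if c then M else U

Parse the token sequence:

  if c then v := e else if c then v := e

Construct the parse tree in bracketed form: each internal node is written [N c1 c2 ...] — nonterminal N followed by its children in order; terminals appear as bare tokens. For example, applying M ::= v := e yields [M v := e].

S
U
if c then M else U
if c then v := e else U
if c then v := e else if c then S
if c then v := e else if c then M
if c then v := e else if c then v := e

[S [U if c then [M v := e] else [U if c then [S [M v := e]]]]]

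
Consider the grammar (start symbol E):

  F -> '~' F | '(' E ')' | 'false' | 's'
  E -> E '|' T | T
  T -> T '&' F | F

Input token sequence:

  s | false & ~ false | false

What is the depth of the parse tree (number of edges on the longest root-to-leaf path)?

[E [E [E [T [F s]]] | [T [T [F false]] & [F ~ [F false]]]] | [T [F false]]]

5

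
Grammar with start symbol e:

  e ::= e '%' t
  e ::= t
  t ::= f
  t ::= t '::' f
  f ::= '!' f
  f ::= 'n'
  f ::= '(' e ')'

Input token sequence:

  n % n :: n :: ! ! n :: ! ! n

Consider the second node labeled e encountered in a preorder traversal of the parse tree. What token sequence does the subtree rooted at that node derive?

[e [e [t [f n]]] % [t [t [t [t [f n]] :: [f n]] :: [f ! [f ! [f n]]]] :: [f ! [f ! [f n]]]]]

n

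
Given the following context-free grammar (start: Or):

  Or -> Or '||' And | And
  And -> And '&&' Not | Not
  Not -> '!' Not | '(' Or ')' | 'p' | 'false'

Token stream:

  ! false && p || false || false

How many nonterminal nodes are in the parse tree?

12

[Or [Or [Or [And [And [Not ! [Not false]]] && [Not p]]] || [And [Not false]]] || [And [Not false]]]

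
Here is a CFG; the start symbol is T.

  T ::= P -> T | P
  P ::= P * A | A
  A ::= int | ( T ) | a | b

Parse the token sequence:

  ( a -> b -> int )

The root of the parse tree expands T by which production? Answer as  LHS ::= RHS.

T ::= P

[T [P [A ( [T [P [A a]] -> [T [P [A b]] -> [T [P [A int]]]]] )]]]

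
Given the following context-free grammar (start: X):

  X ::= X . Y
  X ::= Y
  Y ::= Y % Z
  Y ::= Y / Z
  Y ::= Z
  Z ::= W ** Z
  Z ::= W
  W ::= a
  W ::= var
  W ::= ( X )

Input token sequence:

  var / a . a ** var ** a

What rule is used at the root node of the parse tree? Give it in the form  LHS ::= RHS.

X ::= X . Y

[X [X [Y [Y [Z [W var]]] / [Z [W a]]]] . [Y [Z [W a] ** [Z [W var] ** [Z [W a]]]]]]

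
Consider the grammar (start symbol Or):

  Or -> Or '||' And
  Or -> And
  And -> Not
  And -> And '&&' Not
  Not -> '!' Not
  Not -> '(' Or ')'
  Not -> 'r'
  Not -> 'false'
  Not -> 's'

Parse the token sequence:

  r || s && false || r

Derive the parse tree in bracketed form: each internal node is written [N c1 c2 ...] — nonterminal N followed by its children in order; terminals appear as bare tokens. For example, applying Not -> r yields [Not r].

[Or [Or [Or [And [Not r]]] || [And [And [Not s]] && [Not false]]] || [And [Not r]]]

Or
Or || And
Or || And || And
And || And || And
Not || And || And
r || And || And
r || And && Not || And
r || Not && Not || And
r || s && Not || And
r || s && false || And
r || s && false || Not
r || s && false || r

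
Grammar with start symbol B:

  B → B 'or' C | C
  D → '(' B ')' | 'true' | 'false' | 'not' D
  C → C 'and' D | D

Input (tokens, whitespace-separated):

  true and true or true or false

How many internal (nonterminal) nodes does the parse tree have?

[B [B [B [C [C [D true]] and [D true]]] or [C [D true]]] or [C [D false]]]

11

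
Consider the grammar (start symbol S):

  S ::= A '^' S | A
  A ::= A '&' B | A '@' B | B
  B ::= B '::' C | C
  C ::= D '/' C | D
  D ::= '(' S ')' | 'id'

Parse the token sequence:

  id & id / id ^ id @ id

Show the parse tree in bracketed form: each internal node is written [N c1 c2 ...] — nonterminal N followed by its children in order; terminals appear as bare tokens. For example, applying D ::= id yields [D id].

[S [A [A [B [C [D id]]]] & [B [C [D id] / [C [D id]]]]] ^ [S [A [A [B [C [D id]]]] @ [B [C [D id]]]]]]

S
A ^ S
A & B ^ S
B & B ^ S
C & B ^ S
D & B ^ S
id & B ^ S
id & C ^ S
id & D / C ^ S
id & id / C ^ S
id & id / D ^ S
id & id / id ^ S
id & id / id ^ A
id & id / id ^ A @ B
id & id / id ^ B @ B
id & id / id ^ C @ B
id & id / id ^ D @ B
id & id / id ^ id @ B
id & id / id ^ id @ C
id & id / id ^ id @ D
id & id / id ^ id @ id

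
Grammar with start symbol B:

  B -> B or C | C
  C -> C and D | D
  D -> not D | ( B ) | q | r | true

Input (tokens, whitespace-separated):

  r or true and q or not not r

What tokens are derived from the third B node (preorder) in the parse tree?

[B [B [B [C [D r]]] or [C [C [D true]] and [D q]]] or [C [D not [D not [D r]]]]]

r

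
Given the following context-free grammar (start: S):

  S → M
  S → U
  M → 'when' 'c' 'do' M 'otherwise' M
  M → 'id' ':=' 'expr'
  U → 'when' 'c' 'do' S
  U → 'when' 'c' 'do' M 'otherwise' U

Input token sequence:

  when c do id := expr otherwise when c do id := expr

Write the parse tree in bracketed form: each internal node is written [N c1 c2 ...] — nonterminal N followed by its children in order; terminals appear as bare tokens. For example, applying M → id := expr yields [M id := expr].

[S [U when c do [M id := expr] otherwise [U when c do [S [M id := expr]]]]]

S
U
when c do M otherwise U
when c do id := expr otherwise U
when c do id := expr otherwise when c do S
when c do id := expr otherwise when c do M
when c do id := expr otherwise when c do id := expr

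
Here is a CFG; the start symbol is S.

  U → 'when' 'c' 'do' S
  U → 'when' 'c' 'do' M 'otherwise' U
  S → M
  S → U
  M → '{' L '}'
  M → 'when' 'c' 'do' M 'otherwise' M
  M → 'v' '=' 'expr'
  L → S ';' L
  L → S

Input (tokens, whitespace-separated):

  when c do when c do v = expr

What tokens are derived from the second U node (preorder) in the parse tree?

[S [U when c do [S [U when c do [S [M v = expr]]]]]]

when c do v = expr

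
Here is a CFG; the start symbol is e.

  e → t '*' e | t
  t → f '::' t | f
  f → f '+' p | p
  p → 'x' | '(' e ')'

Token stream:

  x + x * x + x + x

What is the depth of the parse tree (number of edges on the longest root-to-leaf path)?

[e [t [f [f [p x]] + [p x]]] * [e [t [f [f [f [p x]] + [p x]] + [p x]]]]]

7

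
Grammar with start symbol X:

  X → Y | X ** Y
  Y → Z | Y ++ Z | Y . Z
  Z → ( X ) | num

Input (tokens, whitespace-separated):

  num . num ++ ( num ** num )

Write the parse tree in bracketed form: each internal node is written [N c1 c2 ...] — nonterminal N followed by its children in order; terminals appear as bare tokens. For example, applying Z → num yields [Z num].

X
Y
Y ++ Z
Y . Z ++ Z
Z . Z ++ Z
num . Z ++ Z
num . num ++ Z
num . num ++ ( X )
num . num ++ ( X ** Y )
num . num ++ ( Y ** Y )
num . num ++ ( Z ** Y )
num . num ++ ( num ** Y )
num . num ++ ( num ** Z )
num . num ++ ( num ** num )

[X [Y [Y [Y [Z num]] . [Z num]] ++ [Z ( [X [X [Y [Z num]]] ** [Y [Z num]]] )]]]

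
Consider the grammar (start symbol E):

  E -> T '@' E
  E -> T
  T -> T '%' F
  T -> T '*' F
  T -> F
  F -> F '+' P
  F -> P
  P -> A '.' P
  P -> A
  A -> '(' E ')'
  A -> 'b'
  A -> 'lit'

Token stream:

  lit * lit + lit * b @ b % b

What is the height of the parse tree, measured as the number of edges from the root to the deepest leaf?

7

[E [T [T [T [F [P [A lit]]]] * [F [F [P [A lit]]] + [P [A lit]]]] * [F [P [A b]]]] @ [E [T [T [F [P [A b]]]] % [F [P [A b]]]]]]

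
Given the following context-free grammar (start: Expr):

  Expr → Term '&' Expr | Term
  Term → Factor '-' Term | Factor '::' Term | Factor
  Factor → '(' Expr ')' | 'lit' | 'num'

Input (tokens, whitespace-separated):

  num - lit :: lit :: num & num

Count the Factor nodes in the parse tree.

[Expr [Term [Factor num] - [Term [Factor lit] :: [Term [Factor lit] :: [Term [Factor num]]]]] & [Expr [Term [Factor num]]]]

5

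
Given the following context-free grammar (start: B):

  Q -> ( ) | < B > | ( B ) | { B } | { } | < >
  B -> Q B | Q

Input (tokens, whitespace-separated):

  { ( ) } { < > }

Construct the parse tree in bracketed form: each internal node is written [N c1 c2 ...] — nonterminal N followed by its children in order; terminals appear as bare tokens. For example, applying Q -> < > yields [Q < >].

B
Q B
{ B } B
{ Q } B
{ ( ) } B
{ ( ) } Q
{ ( ) } { B }
{ ( ) } { Q }
{ ( ) } { < > }

[B [Q { [B [Q ( )]] }] [B [Q { [B [Q < >]] }]]]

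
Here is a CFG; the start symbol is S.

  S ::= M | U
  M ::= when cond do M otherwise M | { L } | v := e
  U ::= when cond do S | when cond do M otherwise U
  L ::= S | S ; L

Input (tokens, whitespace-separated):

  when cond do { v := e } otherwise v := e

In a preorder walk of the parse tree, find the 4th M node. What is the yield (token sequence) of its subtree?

[S [M when cond do [M { [L [S [M v := e]]] }] otherwise [M v := e]]]

v := e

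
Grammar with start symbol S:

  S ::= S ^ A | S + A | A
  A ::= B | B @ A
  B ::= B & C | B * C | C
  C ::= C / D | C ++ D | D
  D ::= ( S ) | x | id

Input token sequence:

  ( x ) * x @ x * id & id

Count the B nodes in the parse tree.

6

[S [A [B [B [C [D ( [S [A [B [C [D x]]]]] )]]] * [C [D x]]] @ [A [B [B [B [C [D x]]] * [C [D id]]] & [C [D id]]]]]]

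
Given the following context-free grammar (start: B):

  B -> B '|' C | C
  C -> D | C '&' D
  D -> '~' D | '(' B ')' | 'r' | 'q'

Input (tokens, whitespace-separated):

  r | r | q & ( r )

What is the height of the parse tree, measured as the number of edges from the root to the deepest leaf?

[B [B [B [C [D r]]] | [C [D r]]] | [C [C [D q]] & [D ( [B [C [D r]]] )]]]

6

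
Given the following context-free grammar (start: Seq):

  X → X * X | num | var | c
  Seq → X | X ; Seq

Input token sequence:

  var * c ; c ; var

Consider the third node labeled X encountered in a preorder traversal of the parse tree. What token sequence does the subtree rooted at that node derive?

c

[Seq [X [X var] * [X c]] ; [Seq [X c] ; [Seq [X var]]]]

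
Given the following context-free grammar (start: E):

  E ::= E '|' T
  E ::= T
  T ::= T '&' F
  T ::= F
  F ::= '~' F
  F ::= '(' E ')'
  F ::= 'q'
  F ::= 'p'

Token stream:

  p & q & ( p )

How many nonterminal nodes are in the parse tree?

[E [T [T [T [F p]] & [F q]] & [F ( [E [T [F p]]] )]]]

10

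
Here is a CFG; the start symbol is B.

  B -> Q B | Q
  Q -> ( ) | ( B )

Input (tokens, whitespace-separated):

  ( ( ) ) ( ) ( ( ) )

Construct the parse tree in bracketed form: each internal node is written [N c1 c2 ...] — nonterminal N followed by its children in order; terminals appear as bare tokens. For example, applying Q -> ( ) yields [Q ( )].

B
Q B
( B ) B
( Q ) B
( ( ) ) B
( ( ) ) Q B
( ( ) ) ( ) B
( ( ) ) ( ) Q
( ( ) ) ( ) ( B )
( ( ) ) ( ) ( Q )
( ( ) ) ( ) ( ( ) )

[B [Q ( [B [Q ( )]] )] [B [Q ( )] [B [Q ( [B [Q ( )]] )]]]]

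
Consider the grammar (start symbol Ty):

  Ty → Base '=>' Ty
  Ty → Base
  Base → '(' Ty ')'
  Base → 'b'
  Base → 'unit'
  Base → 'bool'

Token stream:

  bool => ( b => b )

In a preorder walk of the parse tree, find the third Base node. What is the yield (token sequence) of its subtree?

b

[Ty [Base bool] => [Ty [Base ( [Ty [Base b] => [Ty [Base b]]] )]]]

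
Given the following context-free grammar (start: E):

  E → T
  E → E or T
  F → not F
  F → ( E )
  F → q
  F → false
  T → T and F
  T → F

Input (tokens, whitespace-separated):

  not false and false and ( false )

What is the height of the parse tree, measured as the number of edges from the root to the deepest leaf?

[E [T [T [T [F not [F false]]] and [F false]] and [F ( [E [T [F false]]] )]]]

6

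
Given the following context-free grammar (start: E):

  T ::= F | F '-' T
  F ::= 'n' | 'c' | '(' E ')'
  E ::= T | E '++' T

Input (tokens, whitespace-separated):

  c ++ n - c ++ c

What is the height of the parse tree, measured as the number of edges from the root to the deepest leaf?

5

[E [E [E [T [F c]]] ++ [T [F n] - [T [F c]]]] ++ [T [F c]]]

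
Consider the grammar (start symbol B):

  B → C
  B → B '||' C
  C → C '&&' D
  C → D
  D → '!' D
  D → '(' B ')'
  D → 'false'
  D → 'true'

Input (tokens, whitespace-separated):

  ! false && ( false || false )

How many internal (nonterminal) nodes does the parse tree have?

[B [C [C [D ! [D false]]] && [D ( [B [B [C [D false]]] || [C [D false]]] )]]]

12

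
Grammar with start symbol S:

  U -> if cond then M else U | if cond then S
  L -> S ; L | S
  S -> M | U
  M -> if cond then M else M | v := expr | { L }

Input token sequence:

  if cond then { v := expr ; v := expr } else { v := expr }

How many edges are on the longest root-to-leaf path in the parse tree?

[S [M if cond then [M { [L [S [M v := expr]] ; [L [S [M v := expr]]]] }] else [M { [L [S [M v := expr]]] }]]]

7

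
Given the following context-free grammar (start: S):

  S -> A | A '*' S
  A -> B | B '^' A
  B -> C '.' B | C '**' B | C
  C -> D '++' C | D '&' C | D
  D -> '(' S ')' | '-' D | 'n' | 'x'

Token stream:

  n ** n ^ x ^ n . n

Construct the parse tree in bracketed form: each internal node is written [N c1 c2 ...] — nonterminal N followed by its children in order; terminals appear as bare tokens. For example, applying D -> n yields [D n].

S
A
B ^ A
C ** B ^ A
D ** B ^ A
n ** B ^ A
n ** C ^ A
n ** D ^ A
n ** n ^ A
n ** n ^ B ^ A
n ** n ^ C ^ A
n ** n ^ D ^ A
n ** n ^ x ^ A
n ** n ^ x ^ B
n ** n ^ x ^ C . B
n ** n ^ x ^ D . B
n ** n ^ x ^ n . B
n ** n ^ x ^ n . C
n ** n ^ x ^ n . D
n ** n ^ x ^ n . n

[S [A [B [C [D n]] ** [B [C [D n]]]] ^ [A [B [C [D x]]] ^ [A [B [C [D n]] . [B [C [D n]]]]]]]]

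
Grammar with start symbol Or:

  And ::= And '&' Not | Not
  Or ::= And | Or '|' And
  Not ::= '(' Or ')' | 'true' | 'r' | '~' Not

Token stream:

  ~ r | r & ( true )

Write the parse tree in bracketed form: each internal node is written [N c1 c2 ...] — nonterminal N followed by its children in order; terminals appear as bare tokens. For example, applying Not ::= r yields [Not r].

Or
Or | And
And | And
Not | And
~ Not | And
~ r | And
~ r | And & Not
~ r | Not & Not
~ r | r & Not
~ r | r & ( Or )
~ r | r & ( And )
~ r | r & ( Not )
~ r | r & ( true )

[Or [Or [And [Not ~ [Not r]]]] | [And [And [Not r]] & [Not ( [Or [And [Not true]]] )]]]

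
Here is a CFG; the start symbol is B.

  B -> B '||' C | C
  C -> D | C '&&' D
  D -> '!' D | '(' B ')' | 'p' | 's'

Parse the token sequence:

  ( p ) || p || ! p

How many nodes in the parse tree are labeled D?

[B [B [B [C [D ( [B [C [D p]]] )]]] || [C [D p]]] || [C [D ! [D p]]]]

5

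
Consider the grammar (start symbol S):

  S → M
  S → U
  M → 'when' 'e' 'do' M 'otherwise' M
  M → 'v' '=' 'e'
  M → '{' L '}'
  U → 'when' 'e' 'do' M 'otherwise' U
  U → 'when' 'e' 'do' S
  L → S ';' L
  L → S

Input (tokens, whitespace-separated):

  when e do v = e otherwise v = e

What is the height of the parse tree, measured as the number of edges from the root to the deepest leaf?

3

[S [M when e do [M v = e] otherwise [M v = e]]]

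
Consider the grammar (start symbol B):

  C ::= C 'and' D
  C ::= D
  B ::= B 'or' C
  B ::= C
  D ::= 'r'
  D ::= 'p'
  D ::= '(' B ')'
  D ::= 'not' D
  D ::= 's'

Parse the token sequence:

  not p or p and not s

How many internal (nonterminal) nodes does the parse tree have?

10

[B [B [C [D not [D p]]]] or [C [C [D p]] and [D not [D s]]]]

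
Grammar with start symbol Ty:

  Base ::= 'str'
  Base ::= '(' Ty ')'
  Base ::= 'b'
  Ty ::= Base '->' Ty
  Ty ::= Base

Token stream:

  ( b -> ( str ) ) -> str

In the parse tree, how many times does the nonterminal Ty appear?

5

[Ty [Base ( [Ty [Base b] -> [Ty [Base ( [Ty [Base str]] )]]] )] -> [Ty [Base str]]]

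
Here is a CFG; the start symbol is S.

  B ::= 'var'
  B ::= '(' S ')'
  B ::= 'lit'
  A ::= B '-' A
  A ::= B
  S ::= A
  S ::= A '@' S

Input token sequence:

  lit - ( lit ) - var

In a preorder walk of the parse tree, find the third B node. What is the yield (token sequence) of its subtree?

[S [A [B lit] - [A [B ( [S [A [B lit]]] )] - [A [B var]]]]]

lit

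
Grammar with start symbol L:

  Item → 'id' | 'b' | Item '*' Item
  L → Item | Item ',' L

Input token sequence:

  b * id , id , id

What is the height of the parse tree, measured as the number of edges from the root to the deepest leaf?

4

[L [Item [Item b] * [Item id]] , [L [Item id] , [L [Item id]]]]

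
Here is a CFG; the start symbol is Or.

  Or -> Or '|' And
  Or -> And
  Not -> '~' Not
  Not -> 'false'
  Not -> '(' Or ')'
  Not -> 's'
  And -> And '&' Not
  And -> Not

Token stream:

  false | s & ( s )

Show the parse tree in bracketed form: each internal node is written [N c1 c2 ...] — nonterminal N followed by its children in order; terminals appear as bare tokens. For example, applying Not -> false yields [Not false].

Or
Or | And
And | And
Not | And
false | And
false | And & Not
false | Not & Not
false | s & Not
false | s & ( Or )
false | s & ( And )
false | s & ( Not )
false | s & ( s )

[Or [Or [And [Not false]]] | [And [And [Not s]] & [Not ( [Or [And [Not s]]] )]]]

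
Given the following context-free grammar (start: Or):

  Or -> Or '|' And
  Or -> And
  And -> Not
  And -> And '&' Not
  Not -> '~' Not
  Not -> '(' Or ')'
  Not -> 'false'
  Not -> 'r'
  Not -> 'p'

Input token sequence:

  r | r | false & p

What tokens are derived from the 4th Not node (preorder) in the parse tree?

[Or [Or [Or [And [Not r]]] | [And [Not r]]] | [And [And [Not false]] & [Not p]]]

p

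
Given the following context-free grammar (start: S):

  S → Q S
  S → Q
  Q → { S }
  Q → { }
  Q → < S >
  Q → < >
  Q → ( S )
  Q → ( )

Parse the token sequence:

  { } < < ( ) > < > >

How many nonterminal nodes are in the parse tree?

10

[S [Q { }] [S [Q < [S [Q < [S [Q ( )]] >] [S [Q < >]]] >]]]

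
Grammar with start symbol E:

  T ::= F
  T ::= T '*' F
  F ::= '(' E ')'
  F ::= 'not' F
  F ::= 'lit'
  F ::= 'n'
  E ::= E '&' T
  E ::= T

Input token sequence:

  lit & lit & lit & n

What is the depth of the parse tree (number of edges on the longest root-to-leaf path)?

[E [E [E [E [T [F lit]]] & [T [F lit]]] & [T [F lit]]] & [T [F n]]]

6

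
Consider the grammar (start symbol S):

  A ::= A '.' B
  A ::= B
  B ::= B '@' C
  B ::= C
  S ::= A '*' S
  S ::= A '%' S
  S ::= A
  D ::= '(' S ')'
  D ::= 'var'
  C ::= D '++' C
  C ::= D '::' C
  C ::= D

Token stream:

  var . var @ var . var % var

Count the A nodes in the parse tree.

4

[S [A [A [A [B [C [D var]]]] . [B [B [C [D var]]] @ [C [D var]]]] . [B [C [D var]]]] % [S [A [B [C [D var]]]]]]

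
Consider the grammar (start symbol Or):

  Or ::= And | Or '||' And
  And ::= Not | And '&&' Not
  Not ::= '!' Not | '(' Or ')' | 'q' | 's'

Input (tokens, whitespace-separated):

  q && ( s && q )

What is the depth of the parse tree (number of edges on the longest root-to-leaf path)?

7

[Or [And [And [Not q]] && [Not ( [Or [And [And [Not s]] && [Not q]]] )]]]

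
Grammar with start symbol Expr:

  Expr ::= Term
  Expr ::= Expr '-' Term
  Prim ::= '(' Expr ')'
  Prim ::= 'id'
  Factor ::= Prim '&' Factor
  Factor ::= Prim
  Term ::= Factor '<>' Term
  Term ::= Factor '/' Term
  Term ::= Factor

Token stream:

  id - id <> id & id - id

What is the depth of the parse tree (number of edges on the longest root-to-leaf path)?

[Expr [Expr [Expr [Term [Factor [Prim id]]]] - [Term [Factor [Prim id]] <> [Term [Factor [Prim id] & [Factor [Prim id]]]]]] - [Term [Factor [Prim id]]]]

7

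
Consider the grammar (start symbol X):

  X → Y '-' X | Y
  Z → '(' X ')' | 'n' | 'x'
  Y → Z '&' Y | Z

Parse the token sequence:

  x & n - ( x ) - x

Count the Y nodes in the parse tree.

5

[X [Y [Z x] & [Y [Z n]]] - [X [Y [Z ( [X [Y [Z x]]] )]] - [X [Y [Z x]]]]]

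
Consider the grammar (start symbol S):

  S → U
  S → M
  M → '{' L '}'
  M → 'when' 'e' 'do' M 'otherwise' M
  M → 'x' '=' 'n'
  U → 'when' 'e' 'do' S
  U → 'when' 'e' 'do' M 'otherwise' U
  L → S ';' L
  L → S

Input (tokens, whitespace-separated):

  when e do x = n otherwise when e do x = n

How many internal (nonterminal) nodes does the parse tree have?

6

[S [U when e do [M x = n] otherwise [U when e do [S [M x = n]]]]]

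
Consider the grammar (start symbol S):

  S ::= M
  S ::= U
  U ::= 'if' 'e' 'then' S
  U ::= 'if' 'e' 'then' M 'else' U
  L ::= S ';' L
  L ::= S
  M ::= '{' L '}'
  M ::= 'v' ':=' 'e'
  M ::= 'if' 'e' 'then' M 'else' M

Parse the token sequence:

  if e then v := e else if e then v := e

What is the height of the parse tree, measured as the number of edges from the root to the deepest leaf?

[S [U if e then [M v := e] else [U if e then [S [M v := e]]]]]

5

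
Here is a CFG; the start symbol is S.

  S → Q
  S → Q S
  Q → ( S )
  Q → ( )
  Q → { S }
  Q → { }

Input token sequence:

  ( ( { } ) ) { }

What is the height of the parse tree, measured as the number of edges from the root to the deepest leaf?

6

[S [Q ( [S [Q ( [S [Q { }]] )]] )] [S [Q { }]]]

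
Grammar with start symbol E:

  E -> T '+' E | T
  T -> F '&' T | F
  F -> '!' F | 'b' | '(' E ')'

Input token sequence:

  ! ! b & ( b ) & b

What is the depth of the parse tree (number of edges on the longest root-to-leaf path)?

[E [T [F ! [F ! [F b]]] & [T [F ( [E [T [F b]]] )] & [T [F b]]]]]

7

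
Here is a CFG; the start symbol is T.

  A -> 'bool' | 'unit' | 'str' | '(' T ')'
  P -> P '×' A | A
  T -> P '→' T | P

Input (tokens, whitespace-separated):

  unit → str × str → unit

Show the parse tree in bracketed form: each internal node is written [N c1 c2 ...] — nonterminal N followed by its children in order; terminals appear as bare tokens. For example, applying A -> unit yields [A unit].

T
P → T
A → T
unit → T
unit → P → T
unit → P × A → T
unit → A × A → T
unit → str × A → T
unit → str × str → T
unit → str × str → P
unit → str × str → A
unit → str × str → unit

[T [P [A unit]] → [T [P [P [A str]] × [A str]] → [T [P [A unit]]]]]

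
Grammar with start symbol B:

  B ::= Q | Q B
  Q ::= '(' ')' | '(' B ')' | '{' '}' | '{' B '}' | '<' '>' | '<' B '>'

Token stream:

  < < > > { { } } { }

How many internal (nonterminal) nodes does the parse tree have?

10

[B [Q < [B [Q < >]] >] [B [Q { [B [Q { }]] }] [B [Q { }]]]]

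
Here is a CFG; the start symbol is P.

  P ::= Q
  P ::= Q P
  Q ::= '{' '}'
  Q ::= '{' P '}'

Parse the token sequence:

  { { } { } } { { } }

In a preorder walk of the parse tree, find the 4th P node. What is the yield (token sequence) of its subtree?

[P [Q { [P [Q { }] [P [Q { }]]] }] [P [Q { [P [Q { }]] }]]]

{ { } }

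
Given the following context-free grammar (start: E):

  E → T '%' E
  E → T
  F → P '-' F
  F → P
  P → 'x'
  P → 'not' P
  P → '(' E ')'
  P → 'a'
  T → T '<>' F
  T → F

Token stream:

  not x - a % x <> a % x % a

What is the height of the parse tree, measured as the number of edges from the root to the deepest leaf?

[E [T [F [P not [P x]] - [F [P a]]]] % [E [T [T [F [P x]]] <> [F [P a]]] % [E [T [F [P x]]] % [E [T [F [P a]]]]]]]

7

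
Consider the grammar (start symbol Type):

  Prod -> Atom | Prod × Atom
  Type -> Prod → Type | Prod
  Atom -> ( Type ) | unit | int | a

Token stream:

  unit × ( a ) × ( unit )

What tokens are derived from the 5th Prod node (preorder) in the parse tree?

unit

[Type [Prod [Prod [Prod [Atom unit]] × [Atom ( [Type [Prod [Atom a]]] )]] × [Atom ( [Type [Prod [Atom unit]]] )]]]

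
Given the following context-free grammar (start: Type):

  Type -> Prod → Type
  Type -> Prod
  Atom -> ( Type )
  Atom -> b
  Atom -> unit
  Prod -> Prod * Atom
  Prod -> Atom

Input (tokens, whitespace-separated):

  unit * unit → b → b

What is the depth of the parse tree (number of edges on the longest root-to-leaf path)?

[Type [Prod [Prod [Atom unit]] * [Atom unit]] → [Type [Prod [Atom b]] → [Type [Prod [Atom b]]]]]

5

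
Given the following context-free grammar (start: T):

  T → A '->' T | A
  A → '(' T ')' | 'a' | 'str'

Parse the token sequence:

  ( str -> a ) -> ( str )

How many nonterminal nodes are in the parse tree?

[T [A ( [T [A str] -> [T [A a]]] )] -> [T [A ( [T [A str]] )]]]

10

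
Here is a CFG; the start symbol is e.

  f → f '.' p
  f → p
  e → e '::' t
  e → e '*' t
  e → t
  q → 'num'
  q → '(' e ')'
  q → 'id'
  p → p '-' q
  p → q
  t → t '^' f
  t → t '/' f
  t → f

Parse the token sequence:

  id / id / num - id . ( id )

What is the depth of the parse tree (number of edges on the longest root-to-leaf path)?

[e [t [t [t [f [p [q id]]]] / [f [p [q id]]]] / [f [f [p [p [q num]] - [q id]]] . [p [q ( [e [t [f [p [q id]]]]] )]]]]]

10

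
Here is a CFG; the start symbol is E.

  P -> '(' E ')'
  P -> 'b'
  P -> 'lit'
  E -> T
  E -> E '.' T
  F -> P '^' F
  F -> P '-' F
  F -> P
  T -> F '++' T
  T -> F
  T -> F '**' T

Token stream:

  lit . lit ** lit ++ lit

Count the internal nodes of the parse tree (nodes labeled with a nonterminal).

[E [E [T [F [P lit]]]] . [T [F [P lit]] ** [T [F [P lit]] ++ [T [F [P lit]]]]]]

14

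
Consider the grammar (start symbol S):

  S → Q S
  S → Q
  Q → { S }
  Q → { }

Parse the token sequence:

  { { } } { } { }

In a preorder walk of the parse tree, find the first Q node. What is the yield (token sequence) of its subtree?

[S [Q { [S [Q { }]] }] [S [Q { }] [S [Q { }]]]]

{ { } }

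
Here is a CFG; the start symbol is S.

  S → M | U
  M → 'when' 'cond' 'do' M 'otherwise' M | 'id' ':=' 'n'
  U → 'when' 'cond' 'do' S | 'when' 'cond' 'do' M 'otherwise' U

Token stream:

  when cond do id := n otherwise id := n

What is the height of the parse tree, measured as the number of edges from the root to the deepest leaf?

3

[S [M when cond do [M id := n] otherwise [M id := n]]]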